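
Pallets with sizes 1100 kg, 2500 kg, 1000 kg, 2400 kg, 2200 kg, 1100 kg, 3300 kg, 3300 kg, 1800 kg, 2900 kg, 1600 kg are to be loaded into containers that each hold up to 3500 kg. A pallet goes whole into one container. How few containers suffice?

Total = 3300 + 3300 + 2900 + 2500 + 2400 + 2200 + 1800 + 1600 + 1100 + 1100 + 1000 = 23200 kg.
Lower bound: ⌈23200/3500⌉ = 7 containers.
A packing using 7 containers:
  container 1: 3300 = 3300
  container 2: 3300 = 3300
  container 3: 2900 = 2900
  container 4: 2500 + 1000 = 3500
  container 5: 2400 + 1100 = 3500
  container 6: 2200 + 1100 = 3300
  container 7: 1800 + 1600 = 3400
This matches the lower bound, so 7 is optimal.

7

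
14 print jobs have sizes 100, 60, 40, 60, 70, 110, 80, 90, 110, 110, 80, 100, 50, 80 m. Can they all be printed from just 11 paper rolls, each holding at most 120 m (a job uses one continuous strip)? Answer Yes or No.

A valid assignment using 11 paper rolls:
  roll 1: 110 = 110
  roll 2: 110 = 110
  roll 3: 110 = 110
  roll 4: 100 = 100
  roll 5: 100 = 100
  roll 6: 90 = 90
  roll 7: 80 + 40 = 120
  roll 8: 80 = 80
  roll 9: 80 = 80
  roll 10: 70 + 50 = 120
  roll 11: 60 + 60 = 120
Every load is within 120 m, so 11 paper rolls suffice.

Yes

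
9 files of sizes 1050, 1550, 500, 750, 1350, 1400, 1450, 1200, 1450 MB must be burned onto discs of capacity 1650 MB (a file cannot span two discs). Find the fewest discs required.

8

Total = 1550 + 1450 + 1450 + 1400 + 1350 + 1200 + 1050 + 750 + 500 = 10700 MB.
Lower bound: ⌈10700/1650⌉ = 7 discs.
A packing using 8 discs:
  disc 1: 1550 = 1550
  disc 2: 1450 = 1450
  disc 3: 1450 = 1450
  disc 4: 1400 = 1400
  disc 5: 1350 = 1350
  disc 6: 1200 = 1200
  disc 7: 1050 + 500 = 1550
  disc 8: 750 = 750
No arrangement into 7 discs stays within capacity, so 8 is optimal.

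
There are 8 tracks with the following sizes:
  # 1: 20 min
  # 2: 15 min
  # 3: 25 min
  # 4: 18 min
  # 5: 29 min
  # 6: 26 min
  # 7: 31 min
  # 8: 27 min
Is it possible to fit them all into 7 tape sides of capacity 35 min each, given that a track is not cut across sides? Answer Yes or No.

A valid assignment using 7 tape sides:
  side 1: 31 = 31
  side 2: 29 = 29
  side 3: 27 = 27
  side 4: 26 = 26
  side 5: 25 = 25
  side 6: 20 + 15 = 35
  side 7: 18 = 18
Every load is within 35 min, so 7 tape sides suffice.

Yes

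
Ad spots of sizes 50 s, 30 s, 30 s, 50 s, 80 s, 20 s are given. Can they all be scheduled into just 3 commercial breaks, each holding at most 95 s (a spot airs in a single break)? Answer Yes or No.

Total = 260 s; ⌈260/95⌉ = 3.
The bound of 3 does not rule out 3, but exhaustive search shows no assignment into 3 commercial breaks of capacity 95 s exists — the minimum is 4.

No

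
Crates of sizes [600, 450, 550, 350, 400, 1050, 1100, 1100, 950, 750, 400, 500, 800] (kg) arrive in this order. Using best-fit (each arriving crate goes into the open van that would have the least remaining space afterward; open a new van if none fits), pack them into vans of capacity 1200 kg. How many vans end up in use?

9

  600 → van 1 (new)  [load 600/1200]
  450 → van 1  [load 1050/1200]
  550 → van 2 (new)  [load 550/1200]
  350 → van 2  [load 900/1200]
  400 → van 3 (new)  [load 400/1200]
  1050 → van 4 (new)  [load 1050/1200]
  1100 → van 5 (new)  [load 1100/1200]
  1100 → van 6 (new)  [load 1100/1200]
  950 → van 7 (new)  [load 950/1200]
  750 → van 3  [load 1150/1200]
  400 → van 8 (new)  [load 400/1200]
  500 → van 8  [load 900/1200]
  800 → van 9 (new)  [load 800/1200]
9 vans opened.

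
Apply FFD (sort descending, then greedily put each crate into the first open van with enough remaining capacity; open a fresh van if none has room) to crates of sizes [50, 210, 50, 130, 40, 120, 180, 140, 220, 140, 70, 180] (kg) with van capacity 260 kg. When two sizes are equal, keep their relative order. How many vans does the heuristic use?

Sorted descending: 220, 210, 180, 180, 140, 140, 130, 120, 70, 50, 50, 40.
  220 → van 1 (new)  [load 220/260]
  210 → van 2 (new)  [load 210/260]
  180 → van 3 (new)  [load 180/260]
  180 → van 4 (new)  [load 180/260]
  140 → van 5 (new)  [load 140/260]
  140 → van 6 (new)  [load 140/260]
  130 → van 7 (new)  [load 130/260]
  120 → van 5  [load 260/260]
  70 → van 3  [load 250/260]
  50 → van 2  [load 260/260]
  50 → van 4  [load 230/260]
  40 → van 1  [load 260/260]
7 vans opened.

7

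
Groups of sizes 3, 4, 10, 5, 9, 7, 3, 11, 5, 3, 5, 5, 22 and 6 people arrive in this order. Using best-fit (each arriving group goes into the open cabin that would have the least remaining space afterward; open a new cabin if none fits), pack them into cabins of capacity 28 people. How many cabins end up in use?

4

  3 → cabin 1 (new)  [load 3/28]
  4 → cabin 1  [load 7/28]
  10 → cabin 1  [load 17/28]
  5 → cabin 1  [load 22/28]
  9 → cabin 2 (new)  [load 9/28]
  7 → cabin 2  [load 16/28]
  3 → cabin 1  [load 25/28]
  11 → cabin 2  [load 27/28]
  5 → cabin 3 (new)  [load 5/28]
  3 → cabin 1  [load 28/28]
  5 → cabin 3  [load 10/28]
  5 → cabin 3  [load 15/28]
  22 → cabin 4 (new)  [load 22/28]
  6 → cabin 4  [load 28/28]
4 cabins opened.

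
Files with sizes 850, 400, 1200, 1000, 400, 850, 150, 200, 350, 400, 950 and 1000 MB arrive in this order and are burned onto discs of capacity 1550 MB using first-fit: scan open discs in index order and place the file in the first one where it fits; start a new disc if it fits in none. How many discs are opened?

  850 → disc 1 (new)  [load 850/1550]
  400 → disc 1  [load 1250/1550]
  1200 → disc 2 (new)  [load 1200/1550]
  1000 → disc 3 (new)  [load 1000/1550]
  400 → disc 3  [load 1400/1550]
  850 → disc 4 (new)  [load 850/1550]
  150 → disc 1  [load 1400/1550]
  200 → disc 2  [load 1400/1550]
  350 → disc 4  [load 1200/1550]
  400 → disc 5 (new)  [load 400/1550]
  950 → disc 5  [load 1350/1550]
  1000 → disc 6 (new)  [load 1000/1550]
6 discs opened.

6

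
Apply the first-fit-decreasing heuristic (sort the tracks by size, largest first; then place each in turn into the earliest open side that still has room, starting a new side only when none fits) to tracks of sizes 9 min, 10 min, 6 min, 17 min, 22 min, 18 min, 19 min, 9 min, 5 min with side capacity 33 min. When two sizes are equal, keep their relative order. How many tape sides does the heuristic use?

Sorted descending: 22, 19, 18, 17, 10, 9, 9, 6, 5.
  22 → side 1 (new)  [load 22/33]
  19 → side 2 (new)  [load 19/33]
  18 → side 3 (new)  [load 18/33]
  17 → side 4 (new)  [load 17/33]
  10 → side 1  [load 32/33]
  9 → side 2  [load 28/33]
  9 → side 3  [load 27/33]
  6 → side 3  [load 33/33]
  5 → side 2  [load 33/33]
4 tape sides opened.

4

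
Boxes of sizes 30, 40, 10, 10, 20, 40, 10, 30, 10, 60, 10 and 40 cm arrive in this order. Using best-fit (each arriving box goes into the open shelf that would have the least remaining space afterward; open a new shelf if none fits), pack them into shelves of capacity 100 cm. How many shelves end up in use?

4

  30 → shelf 1 (new)  [load 30/100]
  40 → shelf 1  [load 70/100]
  10 → shelf 1  [load 80/100]
  10 → shelf 1  [load 90/100]
  20 → shelf 2 (new)  [load 20/100]
  40 → shelf 2  [load 60/100]
  10 → shelf 1  [load 100/100]
  30 → shelf 2  [load 90/100]
  10 → shelf 2  [load 100/100]
  60 → shelf 3 (new)  [load 60/100]
  10 → shelf 3  [load 70/100]
  40 → shelf 4 (new)  [load 40/100]
4 shelves opened.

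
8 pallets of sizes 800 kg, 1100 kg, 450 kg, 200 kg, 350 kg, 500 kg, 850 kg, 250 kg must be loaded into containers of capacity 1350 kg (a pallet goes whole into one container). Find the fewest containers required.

4

Total = 1100 + 850 + 800 + 500 + 450 + 350 + 250 + 200 = 4500 kg.
Lower bound: ⌈4500/1350⌉ = 4 containers.
A packing using 4 containers:
  container 1: 1100 + 250 = 1350
  container 2: 850 + 500 = 1350
  container 3: 800 + 450 = 1250
  container 4: 350 + 200 = 550
This matches the lower bound, so 4 is optimal.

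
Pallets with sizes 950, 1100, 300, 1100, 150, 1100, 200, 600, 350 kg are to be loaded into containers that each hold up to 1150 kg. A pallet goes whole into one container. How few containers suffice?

Total = 1100 + 1100 + 1100 + 950 + 600 + 350 + 300 + 200 + 150 = 5850 kg.
Lower bound: ⌈5850/1150⌉ = 6 containers.
A packing using 6 containers:
  container 1: 1100 = 1100
  container 2: 1100 = 1100
  container 3: 1100 = 1100
  container 4: 950 + 200 = 1150
  container 5: 600 + 350 + 150 = 1100
  container 6: 300 = 300
This matches the lower bound, so 6 is optimal.

6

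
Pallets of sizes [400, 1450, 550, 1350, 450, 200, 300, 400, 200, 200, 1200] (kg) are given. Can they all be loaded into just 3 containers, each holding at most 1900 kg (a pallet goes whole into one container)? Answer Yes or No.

No

Total = 6700 kg; ⌈6700/1900⌉ = 4.
At least 4 containers are required, but only 3 are allowed.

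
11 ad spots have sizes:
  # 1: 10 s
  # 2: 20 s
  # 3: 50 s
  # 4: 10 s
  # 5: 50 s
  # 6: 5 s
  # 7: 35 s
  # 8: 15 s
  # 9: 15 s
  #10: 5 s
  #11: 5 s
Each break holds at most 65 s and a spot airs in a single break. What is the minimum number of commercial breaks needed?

4

Total = 50 + 50 + 35 + 20 + 15 + 15 + 10 + 10 + 5 + 5 + 5 = 220 s.
Lower bound: ⌈220/65⌉ = 4 commercial breaks.
A packing using 4 commercial breaks:
  break 1: 50 + 15 = 65
  break 2: 50 + 15 = 65
  break 3: 35 + 20 + 10 = 65
  break 4: 10 + 5 + 5 + 5 = 25
This matches the lower bound, so 4 is optimal.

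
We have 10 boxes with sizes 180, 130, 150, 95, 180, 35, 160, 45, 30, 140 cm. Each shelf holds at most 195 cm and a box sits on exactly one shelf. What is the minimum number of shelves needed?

7

Total = 180 + 180 + 160 + 150 + 140 + 130 + 95 + 45 + 35 + 30 = 1145 cm.
Lower bound: ⌈1145/195⌉ = 6 shelves.
A packing using 7 shelves:
  shelf 1: 180 = 180
  shelf 2: 180 = 180
  shelf 3: 160 + 35 = 195
  shelf 4: 150 + 45 = 195
  shelf 5: 140 + 30 = 170
  shelf 6: 130 = 130
  shelf 7: 95 = 95
No arrangement into 6 shelves stays within capacity, so 7 is optimal.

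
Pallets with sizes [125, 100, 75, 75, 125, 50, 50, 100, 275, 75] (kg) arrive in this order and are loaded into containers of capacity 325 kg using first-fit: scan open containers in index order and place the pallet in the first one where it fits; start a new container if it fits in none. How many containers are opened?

  125 → container 1 (new)  [load 125/325]
  100 → container 1  [load 225/325]
  75 → container 1  [load 300/325]
  75 → container 2 (new)  [load 75/325]
  125 → container 2  [load 200/325]
  50 → container 2  [load 250/325]
  50 → container 2  [load 300/325]
  100 → container 3 (new)  [load 100/325]
  275 → container 4 (new)  [load 275/325]
  75 → container 3  [load 175/325]
4 containers opened.

4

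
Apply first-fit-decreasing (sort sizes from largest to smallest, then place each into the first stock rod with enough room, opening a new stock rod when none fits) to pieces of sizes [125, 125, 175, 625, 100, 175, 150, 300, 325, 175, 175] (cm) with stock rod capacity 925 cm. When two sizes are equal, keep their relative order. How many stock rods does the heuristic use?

Sorted descending: 625, 325, 300, 175, 175, 175, 175, 150, 125, 125, 100.
  625 → stock rod 1 (new)  [load 625/925]
  325 → stock rod 2 (new)  [load 325/925]
  300 → stock rod 1  [load 925/925]
  175 → stock rod 2  [load 500/925]
  175 → stock rod 2  [load 675/925]
  175 → stock rod 2  [load 850/925]
  175 → stock rod 3 (new)  [load 175/925]
  150 → stock rod 3  [load 325/925]
  125 → stock rod 3  [load 450/925]
  125 → stock rod 3  [load 575/925]
  100 → stock rod 3  [load 675/925]
3 stock rods opened.

3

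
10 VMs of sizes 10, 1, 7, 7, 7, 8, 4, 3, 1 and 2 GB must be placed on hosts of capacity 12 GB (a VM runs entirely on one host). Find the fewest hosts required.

Total = 10 + 8 + 7 + 7 + 7 + 4 + 3 + 2 + 1 + 1 = 50 GB.
Lower bound: ⌈50/12⌉ = 5 hosts.
A packing using 5 hosts:
  host 1: 10 + 2 = 12
  host 2: 8 + 4 = 12
  host 3: 7 + 3 + 1 + 1 = 12
  host 4: 7 = 7
  host 5: 7 = 7
This matches the lower bound, so 5 is optimal.

5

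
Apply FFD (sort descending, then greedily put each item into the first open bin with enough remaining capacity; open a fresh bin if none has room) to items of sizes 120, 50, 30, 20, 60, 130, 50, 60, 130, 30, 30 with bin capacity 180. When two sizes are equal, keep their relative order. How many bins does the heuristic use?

Sorted descending: 130, 130, 120, 60, 60, 50, 50, 30, 30, 30, 20.
  130 → bin 1 (new)  [load 130/180]
  130 → bin 2 (new)  [load 130/180]
  120 → bin 3 (new)  [load 120/180]
  60 → bin 3  [load 180/180]
  60 → bin 4 (new)  [load 60/180]
  50 → bin 1  [load 180/180]
  50 → bin 2  [load 180/180]
  30 → bin 4  [load 90/180]
  30 → bin 4  [load 120/180]
  30 → bin 4  [load 150/180]
  20 → bin 4  [load 170/180]
4 bins opened.

4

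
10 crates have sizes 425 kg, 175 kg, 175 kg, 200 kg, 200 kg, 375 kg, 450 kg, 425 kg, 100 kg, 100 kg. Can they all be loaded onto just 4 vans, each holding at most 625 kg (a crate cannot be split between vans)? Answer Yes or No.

Total = 2625 kg; ⌈2625/625⌉ = 5.
At least 5 vans are required, but only 4 are allowed.

No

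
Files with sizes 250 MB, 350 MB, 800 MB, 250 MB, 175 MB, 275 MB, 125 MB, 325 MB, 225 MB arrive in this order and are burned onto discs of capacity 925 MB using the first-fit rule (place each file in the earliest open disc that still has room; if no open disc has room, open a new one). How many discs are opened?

  250 → disc 1 (new)  [load 250/925]
  350 → disc 1  [load 600/925]
  800 → disc 2 (new)  [load 800/925]
  250 → disc 1  [load 850/925]
  175 → disc 3 (new)  [load 175/925]
  275 → disc 3  [load 450/925]
  125 → disc 2  [load 925/925]
  325 → disc 3  [load 775/925]
  225 → disc 4 (new)  [load 225/925]
4 discs opened.

4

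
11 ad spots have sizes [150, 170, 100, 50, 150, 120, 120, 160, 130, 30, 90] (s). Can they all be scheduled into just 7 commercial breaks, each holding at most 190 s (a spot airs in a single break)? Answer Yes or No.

Total = 1270 s; ⌈1270/190⌉ = 7.
8 ad spots each exceed half the capacity and cannot share a break, forcing at least 8 commercial breaks.
At least 8 commercial breaks are required, but only 7 are allowed.

No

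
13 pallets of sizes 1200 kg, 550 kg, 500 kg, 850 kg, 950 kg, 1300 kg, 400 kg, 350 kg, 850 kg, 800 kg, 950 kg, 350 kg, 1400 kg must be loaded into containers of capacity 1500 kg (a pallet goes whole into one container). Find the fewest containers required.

8

Total = 1400 + 1300 + 1200 + 950 + 950 + 850 + 850 + 800 + 550 + 500 + 400 + 350 + 350 = 10450 kg.
Lower bound: ⌈10450/1500⌉ = 7 containers.
Also, 8 pallets each exceed 750 kg, and no two of those can share a container, so at least 8 containers are needed.
A packing using 8 containers:
  container 1: 1400 = 1400
  container 2: 1300 = 1300
  container 3: 1200 = 1200
  container 4: 950 + 550 = 1500
  container 5: 950 + 500 = 1450
  container 6: 850 + 400 = 1250
  container 7: 850 + 350 = 1200
  container 8: 800 + 350 = 1150
This matches the lower bound, so 8 is optimal.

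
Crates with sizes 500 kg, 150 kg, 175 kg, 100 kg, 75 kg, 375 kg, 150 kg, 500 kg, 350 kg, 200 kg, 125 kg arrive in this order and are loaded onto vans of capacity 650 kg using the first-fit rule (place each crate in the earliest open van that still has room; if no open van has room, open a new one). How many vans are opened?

  500 → van 1 (new)  [load 500/650]
  150 → van 1  [load 650/650]
  175 → van 2 (new)  [load 175/650]
  100 → van 2  [load 275/650]
  75 → van 2  [load 350/650]
  375 → van 3 (new)  [load 375/650]
  150 → van 2  [load 500/650]
  500 → van 4 (new)  [load 500/650]
  350 → van 5 (new)  [load 350/650]
  200 → van 3  [load 575/650]
  125 → van 2  [load 625/650]
5 vans opened.

5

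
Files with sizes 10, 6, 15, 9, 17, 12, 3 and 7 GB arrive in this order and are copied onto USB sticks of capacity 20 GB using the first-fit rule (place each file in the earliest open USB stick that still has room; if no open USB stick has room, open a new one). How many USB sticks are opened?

  10 → USB stick 1 (new)  [load 10/20]
  6 → USB stick 1  [load 16/20]
  15 → USB stick 2 (new)  [load 15/20]
  9 → USB stick 3 (new)  [load 9/20]
  17 → USB stick 4 (new)  [load 17/20]
  12 → USB stick 5 (new)  [load 12/20]
  3 → USB stick 1  [load 19/20]
  7 → USB stick 3  [load 16/20]
5 USB sticks opened.

5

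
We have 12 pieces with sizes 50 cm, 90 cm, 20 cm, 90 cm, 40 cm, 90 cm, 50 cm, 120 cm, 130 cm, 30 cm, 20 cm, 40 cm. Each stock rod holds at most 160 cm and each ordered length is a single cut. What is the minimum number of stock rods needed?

Total = 130 + 120 + 90 + 90 + 90 + 50 + 50 + 40 + 40 + 30 + 20 + 20 = 770 cm.
Lower bound: ⌈770/160⌉ = 5 stock rods.
A packing using 5 stock rods:
  stock rod 1: 130 + 30 = 160
  stock rod 2: 120 + 40 = 160
  stock rod 3: 90 + 50 + 20 = 160
  stock rod 4: 90 + 50 + 20 = 160
  stock rod 5: 90 + 40 = 130
This matches the lower bound, so 5 is optimal.

5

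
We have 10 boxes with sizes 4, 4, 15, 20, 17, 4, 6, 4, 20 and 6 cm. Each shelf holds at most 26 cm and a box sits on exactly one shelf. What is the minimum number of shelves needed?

Total = 20 + 20 + 17 + 15 + 6 + 6 + 4 + 4 + 4 + 4 = 100 cm.
Lower bound: ⌈100/26⌉ = 4 shelves.
A packing using 4 shelves:
  shelf 1: 20 + 6 = 26
  shelf 2: 20 + 6 = 26
  shelf 3: 17 + 4 + 4 = 25
  shelf 4: 15 + 4 + 4 = 23
This matches the lower bound, so 4 is optimal.

4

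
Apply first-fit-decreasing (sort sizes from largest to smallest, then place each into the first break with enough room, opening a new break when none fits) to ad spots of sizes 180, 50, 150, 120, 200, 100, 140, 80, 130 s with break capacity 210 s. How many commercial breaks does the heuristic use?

7

Sorted descending: 200, 180, 150, 140, 130, 120, 100, 80, 50.
  200 → break 1 (new)  [load 200/210]
  180 → break 2 (new)  [load 180/210]
  150 → break 3 (new)  [load 150/210]
  140 → break 4 (new)  [load 140/210]
  130 → break 5 (new)  [load 130/210]
  120 → break 6 (new)  [load 120/210]
  100 → break 7 (new)  [load 100/210]
  80 → break 5  [load 210/210]
  50 → break 3  [load 200/210]
7 commercial breaks opened.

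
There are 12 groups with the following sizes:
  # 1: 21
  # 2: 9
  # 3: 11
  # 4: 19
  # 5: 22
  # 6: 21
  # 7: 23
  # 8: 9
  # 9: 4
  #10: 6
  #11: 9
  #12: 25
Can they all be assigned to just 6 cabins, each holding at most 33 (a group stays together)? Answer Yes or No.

A valid assignment using 6 cabins:
  cabin 1: 25 + 6 = 31
  cabin 2: 23 + 9 = 32
  cabin 3: 22 + 11 = 33
  cabin 4: 21 + 9 = 30
  cabin 5: 21 + 9 = 30
  cabin 6: 19 + 4 = 23
Every load is within 33, so 6 cabins suffice.

Yes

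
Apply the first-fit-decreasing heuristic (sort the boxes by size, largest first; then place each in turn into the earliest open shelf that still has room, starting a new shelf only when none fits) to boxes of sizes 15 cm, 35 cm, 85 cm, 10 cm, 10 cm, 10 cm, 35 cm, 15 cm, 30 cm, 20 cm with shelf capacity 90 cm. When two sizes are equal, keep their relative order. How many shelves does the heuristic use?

3

Sorted descending: 85, 35, 35, 30, 20, 15, 15, 10, 10, 10.
  85 → shelf 1 (new)  [load 85/90]
  35 → shelf 2 (new)  [load 35/90]
  35 → shelf 2  [load 70/90]
  30 → shelf 3 (new)  [load 30/90]
  20 → shelf 2  [load 90/90]
  15 → shelf 3  [load 45/90]
  15 → shelf 3  [load 60/90]
  10 → shelf 3  [load 70/90]
  10 → shelf 3  [load 80/90]
  10 → shelf 3  [load 90/90]
3 shelves opened.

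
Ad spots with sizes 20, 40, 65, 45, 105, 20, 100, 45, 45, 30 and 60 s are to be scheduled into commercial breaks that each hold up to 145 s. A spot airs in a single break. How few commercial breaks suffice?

Total = 105 + 100 + 65 + 60 + 45 + 45 + 45 + 40 + 30 + 20 + 20 = 575 s.
Lower bound: ⌈575/145⌉ = 4 commercial breaks.
A packing using 4 commercial breaks:
  break 1: 105 + 40 = 145
  break 2: 100 + 45 = 145
  break 3: 65 + 60 + 20 = 145
  break 4: 45 + 45 + 30 + 20 = 140
This matches the lower bound, so 4 is optimal.

4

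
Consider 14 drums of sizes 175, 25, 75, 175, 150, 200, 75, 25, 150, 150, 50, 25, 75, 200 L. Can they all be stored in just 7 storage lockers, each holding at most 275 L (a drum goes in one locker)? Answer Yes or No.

A valid assignment using 7 storage lockers:
  locker 1: 200 + 75 = 275
  locker 2: 200 + 75 = 275
  locker 3: 175 + 75 + 25 = 275
  locker 4: 175 + 50 + 25 + 25 = 275
  locker 5: 150 = 150
  locker 6: 150 = 150
  locker 7: 150 = 150
Every load is within 275 L, so 7 storage lockers suffice.

Yes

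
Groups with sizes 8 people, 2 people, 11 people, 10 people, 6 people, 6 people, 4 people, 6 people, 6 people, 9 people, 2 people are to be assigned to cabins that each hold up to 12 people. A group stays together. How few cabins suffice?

6

Total = 11 + 10 + 9 + 8 + 6 + 6 + 6 + 6 + 4 + 2 + 2 = 70 people.
Lower bound: ⌈70/12⌉ = 6 cabins.
A packing using 6 cabins:
  cabin 1: 11 = 11
  cabin 2: 10 + 2 = 12
  cabin 3: 9 + 2 = 11
  cabin 4: 8 + 4 = 12
  cabin 5: 6 + 6 = 12
  cabin 6: 6 + 6 = 12
This matches the lower bound, so 6 is optimal.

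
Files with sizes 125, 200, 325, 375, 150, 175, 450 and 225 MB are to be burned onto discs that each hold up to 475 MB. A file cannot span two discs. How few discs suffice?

5

Total = 450 + 375 + 325 + 225 + 200 + 175 + 150 + 125 = 2025 MB.
Lower bound: ⌈2025/475⌉ = 5 discs.
A packing using 5 discs:
  disc 1: 450 = 450
  disc 2: 375 = 375
  disc 3: 325 + 150 = 475
  disc 4: 225 + 200 = 425
  disc 5: 175 + 125 = 300
This matches the lower bound, so 5 is optimal.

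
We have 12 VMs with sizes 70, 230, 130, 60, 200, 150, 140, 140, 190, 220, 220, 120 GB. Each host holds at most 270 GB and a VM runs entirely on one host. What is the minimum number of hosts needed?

8

Total = 230 + 220 + 220 + 200 + 190 + 150 + 140 + 140 + 130 + 120 + 70 + 60 = 1870 GB.
Lower bound: ⌈1870/270⌉ = 7 hosts.
Also, 8 VMs each exceed 135 GB, and no two of those can share a host, so at least 8 hosts are needed.
A packing using 8 hosts:
  host 1: 230 = 230
  host 2: 220 = 220
  host 3: 220 = 220
  host 4: 200 + 70 = 270
  host 5: 190 + 60 = 250
  host 6: 150 + 120 = 270
  host 7: 140 + 130 = 270
  host 8: 140 = 140
This matches the lower bound, so 8 is optimal.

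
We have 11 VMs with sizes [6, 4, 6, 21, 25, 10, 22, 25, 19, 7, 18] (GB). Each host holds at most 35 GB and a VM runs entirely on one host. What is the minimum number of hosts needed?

6

Total = 25 + 25 + 22 + 21 + 19 + 18 + 10 + 7 + 6 + 6 + 4 = 163 GB.
Lower bound: ⌈163/35⌉ = 5 hosts.
Also, 6 VMs each exceed 35/2 GB, and no two of those can share a host, so at least 6 hosts are needed.
A packing using 6 hosts:
  host 1: 25 + 10 = 35
  host 2: 25 + 7 = 32
  host 3: 22 + 6 + 6 = 34
  host 4: 21 + 4 = 25
  host 5: 19 = 19
  host 6: 18 = 18
This matches the lower bound, so 6 is optimal.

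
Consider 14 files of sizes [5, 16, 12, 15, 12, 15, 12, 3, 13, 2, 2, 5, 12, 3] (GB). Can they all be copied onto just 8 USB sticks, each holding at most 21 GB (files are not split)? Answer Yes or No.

A valid assignment using 8 USB sticks:
  USB stick 1: 16 + 5 = 21
  USB stick 2: 15 + 5 = 20
  USB stick 3: 15 + 3 + 3 = 21
  USB stick 4: 13 + 2 + 2 = 17
  USB stick 5: 12 = 12
  USB stick 6: 12 = 12
  USB stick 7: 12 = 12
  USB stick 8: 12 = 12
Every load is within 21 GB, so 8 USB sticks suffice.

Yes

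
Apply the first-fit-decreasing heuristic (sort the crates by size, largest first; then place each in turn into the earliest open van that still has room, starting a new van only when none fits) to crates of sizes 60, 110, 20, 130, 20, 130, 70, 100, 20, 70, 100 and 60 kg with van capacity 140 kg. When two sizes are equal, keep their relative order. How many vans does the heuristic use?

Sorted descending: 130, 130, 110, 100, 100, 70, 70, 60, 60, 20, 20, 20.
  130 → van 1 (new)  [load 130/140]
  130 → van 2 (new)  [load 130/140]
  110 → van 3 (new)  [load 110/140]
  100 → van 4 (new)  [load 100/140]
  100 → van 5 (new)  [load 100/140]
  70 → van 6 (new)  [load 70/140]
  70 → van 6  [load 140/140]
  60 → van 7 (new)  [load 60/140]
  60 → van 7  [load 120/140]
  20 → van 3  [load 130/140]
  20 → van 4  [load 120/140]
  20 → van 4  [load 140/140]
7 vans opened.

7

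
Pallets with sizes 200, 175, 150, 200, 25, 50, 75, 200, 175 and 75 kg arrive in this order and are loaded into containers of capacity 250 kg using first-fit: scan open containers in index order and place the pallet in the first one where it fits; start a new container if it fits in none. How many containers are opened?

  200 → container 1 (new)  [load 200/250]
  175 → container 2 (new)  [load 175/250]
  150 → container 3 (new)  [load 150/250]
  200 → container 4 (new)  [load 200/250]
  25 → container 1  [load 225/250]
  50 → container 2  [load 225/250]
  75 → container 3  [load 225/250]
  200 → container 5 (new)  [load 200/250]
  175 → container 6 (new)  [load 175/250]
  75 → container 6  [load 250/250]
6 containers opened.

6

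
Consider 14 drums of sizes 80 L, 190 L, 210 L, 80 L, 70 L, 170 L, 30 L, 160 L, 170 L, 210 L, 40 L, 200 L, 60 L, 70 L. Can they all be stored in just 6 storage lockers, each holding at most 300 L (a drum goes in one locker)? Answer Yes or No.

No

Total = 1740 L; ⌈1740/300⌉ = 6.
7 drums each exceed half the capacity and cannot share a locker, forcing at least 7 storage lockers.
At least 7 storage lockers are required, but only 6 are allowed.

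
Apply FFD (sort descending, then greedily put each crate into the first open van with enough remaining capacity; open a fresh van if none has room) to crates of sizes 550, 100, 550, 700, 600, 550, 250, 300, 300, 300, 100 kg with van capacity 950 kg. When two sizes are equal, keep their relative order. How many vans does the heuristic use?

Sorted descending: 700, 600, 550, 550, 550, 300, 300, 300, 250, 100, 100.
  700 → van 1 (new)  [load 700/950]
  600 → van 2 (new)  [load 600/950]
  550 → van 3 (new)  [load 550/950]
  550 → van 4 (new)  [load 550/950]
  550 → van 5 (new)  [load 550/950]
  300 → van 2  [load 900/950]
  300 → van 3  [load 850/950]
  300 → van 4  [load 850/950]
  250 → van 1  [load 950/950]
  100 → van 3  [load 950/950]
  100 → van 4  [load 950/950]
5 vans opened.

5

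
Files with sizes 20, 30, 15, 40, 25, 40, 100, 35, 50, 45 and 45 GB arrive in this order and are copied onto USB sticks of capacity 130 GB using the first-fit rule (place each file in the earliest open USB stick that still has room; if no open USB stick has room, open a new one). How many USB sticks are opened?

4

  20 → USB stick 1 (new)  [load 20/130]
  30 → USB stick 1  [load 50/130]
  15 → USB stick 1  [load 65/130]
  40 → USB stick 1  [load 105/130]
  25 → USB stick 1  [load 130/130]
  40 → USB stick 2 (new)  [load 40/130]
  100 → USB stick 3 (new)  [load 100/130]
  35 → USB stick 2  [load 75/130]
  50 → USB stick 2  [load 125/130]
  45 → USB stick 4 (new)  [load 45/130]
  45 → USB stick 4  [load 90/130]
4 USB sticks opened.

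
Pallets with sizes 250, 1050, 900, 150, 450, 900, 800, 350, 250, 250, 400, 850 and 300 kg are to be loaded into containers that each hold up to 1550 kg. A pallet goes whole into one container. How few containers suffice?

Total = 1050 + 900 + 900 + 850 + 800 + 450 + 400 + 350 + 300 + 250 + 250 + 250 + 150 = 6900 kg.
Lower bound: ⌈6900/1550⌉ = 5 containers.
A packing using 5 containers:
  container 1: 1050 + 450 = 1500
  container 2: 900 + 400 + 250 = 1550
  container 3: 900 + 350 + 300 = 1550
  container 4: 850 + 250 + 250 + 150 = 1500
  container 5: 800 = 800
This matches the lower bound, so 5 is optimal.

5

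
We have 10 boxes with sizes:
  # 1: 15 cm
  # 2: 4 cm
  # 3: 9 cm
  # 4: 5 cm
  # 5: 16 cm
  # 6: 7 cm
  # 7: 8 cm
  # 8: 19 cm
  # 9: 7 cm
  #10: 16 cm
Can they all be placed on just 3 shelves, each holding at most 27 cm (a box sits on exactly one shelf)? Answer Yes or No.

No

Total = 106 cm; ⌈106/27⌉ = 4.
At least 4 shelves are required, but only 3 are allowed.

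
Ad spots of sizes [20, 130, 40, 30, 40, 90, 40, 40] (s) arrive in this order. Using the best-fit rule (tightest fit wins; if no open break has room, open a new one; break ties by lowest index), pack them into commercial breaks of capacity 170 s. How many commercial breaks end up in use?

3

  20 → break 1 (new)  [load 20/170]
  130 → break 1  [load 150/170]
  40 → break 2 (new)  [load 40/170]
  30 → break 2  [load 70/170]
  40 → break 2  [load 110/170]
  90 → break 3 (new)  [load 90/170]
  40 → break 2  [load 150/170]
  40 → break 3  [load 130/170]
3 commercial breaks opened.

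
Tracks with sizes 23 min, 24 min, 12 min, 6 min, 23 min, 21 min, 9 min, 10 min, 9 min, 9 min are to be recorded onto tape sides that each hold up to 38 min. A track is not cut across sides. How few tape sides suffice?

5

Total = 24 + 23 + 23 + 21 + 12 + 10 + 9 + 9 + 9 + 6 = 146 min.
Lower bound: ⌈146/38⌉ = 4 tape sides.
A packing using 5 tape sides:
  side 1: 24 + 12 = 36
  side 2: 23 + 10 = 33
  side 3: 23 + 9 + 6 = 38
  side 4: 21 + 9 = 30
  side 5: 9 = 9
No arrangement into 4 tape sides stays within capacity, so 5 is optimal.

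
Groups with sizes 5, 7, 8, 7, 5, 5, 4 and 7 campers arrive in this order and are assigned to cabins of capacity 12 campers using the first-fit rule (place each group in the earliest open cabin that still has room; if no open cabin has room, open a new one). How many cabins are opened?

  5 → cabin 1 (new)  [load 5/12]
  7 → cabin 1  [load 12/12]
  8 → cabin 2 (new)  [load 8/12]
  7 → cabin 3 (new)  [load 7/12]
  5 → cabin 3  [load 12/12]
  5 → cabin 4 (new)  [load 5/12]
  4 → cabin 2  [load 12/12]
  7 → cabin 4  [load 12/12]
4 cabins opened.

4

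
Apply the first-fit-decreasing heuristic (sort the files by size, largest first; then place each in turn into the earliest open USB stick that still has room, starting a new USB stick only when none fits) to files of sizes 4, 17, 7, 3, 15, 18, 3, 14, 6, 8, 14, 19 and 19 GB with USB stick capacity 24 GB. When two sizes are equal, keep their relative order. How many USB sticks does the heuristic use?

Sorted descending: 19, 19, 18, 17, 15, 14, 14, 8, 7, 6, 4, 3, 3.
  19 → USB stick 1 (new)  [load 19/24]
  19 → USB stick 2 (new)  [load 19/24]
  18 → USB stick 3 (new)  [load 18/24]
  17 → USB stick 4 (new)  [load 17/24]
  15 → USB stick 5 (new)  [load 15/24]
  14 → USB stick 6 (new)  [load 14/24]
  14 → USB stick 7 (new)  [load 14/24]
  8 → USB stick 5  [load 23/24]
  7 → USB stick 4  [load 24/24]
  6 → USB stick 3  [load 24/24]
  4 → USB stick 1  [load 23/24]
  3 → USB stick 2  [load 22/24]
  3 → USB stick 6  [load 17/24]
7 USB sticks opened.

7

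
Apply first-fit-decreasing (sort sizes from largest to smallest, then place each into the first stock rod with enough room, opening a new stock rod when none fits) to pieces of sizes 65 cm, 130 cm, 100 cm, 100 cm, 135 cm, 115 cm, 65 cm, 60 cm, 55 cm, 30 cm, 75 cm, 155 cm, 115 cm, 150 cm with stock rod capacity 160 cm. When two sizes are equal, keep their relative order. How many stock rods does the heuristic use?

10

Sorted descending: 155, 150, 135, 130, 115, 115, 100, 100, 75, 65, 65, 60, 55, 30.
  155 → stock rod 1 (new)  [load 155/160]
  150 → stock rod 2 (new)  [load 150/160]
  135 → stock rod 3 (new)  [load 135/160]
  130 → stock rod 4 (new)  [load 130/160]
  115 → stock rod 5 (new)  [load 115/160]
  115 → stock rod 6 (new)  [load 115/160]
  100 → stock rod 7 (new)  [load 100/160]
  100 → stock rod 8 (new)  [load 100/160]
  75 → stock rod 9 (new)  [load 75/160]
  65 → stock rod 9  [load 140/160]
  65 → stock rod 10 (new)  [load 65/160]
  60 → stock rod 7  [load 160/160]
  55 → stock rod 8  [load 155/160]
  30 → stock rod 4  [load 160/160]
10 stock rods opened.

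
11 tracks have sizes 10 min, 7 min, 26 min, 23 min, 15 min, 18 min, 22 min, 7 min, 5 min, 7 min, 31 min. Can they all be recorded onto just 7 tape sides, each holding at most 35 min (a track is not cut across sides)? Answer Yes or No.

A valid assignment using 6 tape sides:
  side 1: 31 = 31
  side 2: 26 + 7 = 33
  side 3: 23 + 10 = 33
  side 4: 22 + 7 + 5 = 34
  side 5: 18 + 15 = 33
  side 6: 7 = 7
That uses only 6 ≤ 7, so 7 tape sides are enough.

Yes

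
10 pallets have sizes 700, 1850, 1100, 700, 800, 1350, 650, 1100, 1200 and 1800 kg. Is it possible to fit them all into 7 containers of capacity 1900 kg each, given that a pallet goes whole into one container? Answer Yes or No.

Yes

A valid assignment using 7 containers:
  container 1: 1850 = 1850
  container 2: 1800 = 1800
  container 3: 1350 = 1350
  container 4: 1200 + 700 = 1900
  container 5: 1100 + 800 = 1900
  container 6: 1100 + 700 = 1800
  container 7: 650 = 650
Every load is within 1900 kg, so 7 containers suffice.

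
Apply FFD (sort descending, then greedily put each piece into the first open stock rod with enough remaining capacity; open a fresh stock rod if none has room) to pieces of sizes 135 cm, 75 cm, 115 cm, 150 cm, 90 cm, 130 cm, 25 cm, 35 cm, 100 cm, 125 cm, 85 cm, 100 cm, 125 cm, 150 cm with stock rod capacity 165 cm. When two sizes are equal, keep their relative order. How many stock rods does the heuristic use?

11

Sorted descending: 150, 150, 135, 130, 125, 125, 115, 100, 100, 90, 85, 75, 35, 25.
  150 → stock rod 1 (new)  [load 150/165]
  150 → stock rod 2 (new)  [load 150/165]
  135 → stock rod 3 (new)  [load 135/165]
  130 → stock rod 4 (new)  [load 130/165]
  125 → stock rod 5 (new)  [load 125/165]
  125 → stock rod 6 (new)  [load 125/165]
  115 → stock rod 7 (new)  [load 115/165]
  100 → stock rod 8 (new)  [load 100/165]
  100 → stock rod 9 (new)  [load 100/165]
  90 → stock rod 10 (new)  [load 90/165]
  85 → stock rod 11 (new)  [load 85/165]
  75 → stock rod 10  [load 165/165]
  35 → stock rod 4  [load 165/165]
  25 → stock rod 3  [load 160/165]
11 stock rods opened.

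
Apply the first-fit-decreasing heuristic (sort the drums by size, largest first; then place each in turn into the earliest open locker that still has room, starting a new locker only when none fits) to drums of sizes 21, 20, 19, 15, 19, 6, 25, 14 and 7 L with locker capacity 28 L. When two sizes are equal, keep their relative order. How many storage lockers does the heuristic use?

7

Sorted descending: 25, 21, 20, 19, 19, 15, 14, 7, 6.
  25 → locker 1 (new)  [load 25/28]
  21 → locker 2 (new)  [load 21/28]
  20 → locker 3 (new)  [load 20/28]
  19 → locker 4 (new)  [load 19/28]
  19 → locker 5 (new)  [load 19/28]
  15 → locker 6 (new)  [load 15/28]
  14 → locker 7 (new)  [load 14/28]
  7 → locker 2  [load 28/28]
  6 → locker 3  [load 26/28]
7 storage lockers opened.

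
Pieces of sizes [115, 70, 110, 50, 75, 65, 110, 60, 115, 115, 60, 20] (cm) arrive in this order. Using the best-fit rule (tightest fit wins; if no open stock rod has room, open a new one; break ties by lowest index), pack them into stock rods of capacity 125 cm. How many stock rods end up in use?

9

  115 → stock rod 1 (new)  [load 115/125]
  70 → stock rod 2 (new)  [load 70/125]
  110 → stock rod 3 (new)  [load 110/125]
  50 → stock rod 2  [load 120/125]
  75 → stock rod 4 (new)  [load 75/125]
  65 → stock rod 5 (new)  [load 65/125]
  110 → stock rod 6 (new)  [load 110/125]
  60 → stock rod 5  [load 125/125]
  115 → stock rod 7 (new)  [load 115/125]
  115 → stock rod 8 (new)  [load 115/125]
  60 → stock rod 9 (new)  [load 60/125]
  20 → stock rod 4  [load 95/125]
9 stock rods opened.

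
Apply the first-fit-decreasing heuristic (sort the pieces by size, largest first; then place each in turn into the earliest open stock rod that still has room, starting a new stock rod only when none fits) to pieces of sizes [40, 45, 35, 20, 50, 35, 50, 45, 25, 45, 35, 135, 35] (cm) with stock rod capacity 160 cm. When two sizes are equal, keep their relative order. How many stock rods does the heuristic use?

4

Sorted descending: 135, 50, 50, 45, 45, 45, 40, 35, 35, 35, 35, 25, 20.
  135 → stock rod 1 (new)  [load 135/160]
  50 → stock rod 2 (new)  [load 50/160]
  50 → stock rod 2  [load 100/160]
  45 → stock rod 2  [load 145/160]
  45 → stock rod 3 (new)  [load 45/160]
  45 → stock rod 3  [load 90/160]
  40 → stock rod 3  [load 130/160]
  35 → stock rod 4 (new)  [load 35/160]
  35 → stock rod 4  [load 70/160]
  35 → stock rod 4  [load 105/160]
  35 → stock rod 4  [load 140/160]
  25 → stock rod 1  [load 160/160]
  20 → stock rod 3  [load 150/160]
4 stock rods opened.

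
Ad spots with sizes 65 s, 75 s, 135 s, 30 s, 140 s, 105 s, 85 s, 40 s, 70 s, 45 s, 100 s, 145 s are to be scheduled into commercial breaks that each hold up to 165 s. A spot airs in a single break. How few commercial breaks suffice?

Total = 145 + 140 + 135 + 105 + 100 + 85 + 75 + 70 + 65 + 45 + 40 + 30 = 1035 s.
Lower bound: ⌈1035/165⌉ = 7 commercial breaks.
A packing using 7 commercial breaks:
  break 1: 145 = 145
  break 2: 140 = 140
  break 3: 135 + 30 = 165
  break 4: 105 + 45 = 150
  break 5: 100 + 65 = 165
  break 6: 85 + 75 = 160
  break 7: 70 + 40 = 110
This matches the lower bound, so 7 is optimal.

7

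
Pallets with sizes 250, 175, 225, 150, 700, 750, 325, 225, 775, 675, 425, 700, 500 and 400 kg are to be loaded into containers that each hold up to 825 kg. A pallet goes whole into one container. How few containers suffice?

9

Total = 775 + 750 + 700 + 700 + 675 + 500 + 425 + 400 + 325 + 250 + 225 + 225 + 175 + 150 = 6275 kg.
Lower bound: ⌈6275/825⌉ = 8 containers.
A packing using 9 containers:
  container 1: 775 = 775
  container 2: 750 = 750
  container 3: 700 = 700
  container 4: 700 = 700
  container 5: 675 + 150 = 825
  container 6: 500 + 325 = 825
  container 7: 425 + 400 = 825
  container 8: 250 + 225 + 225 = 700
  container 9: 175 = 175
No arrangement into 8 containers stays within capacity, so 9 is optimal.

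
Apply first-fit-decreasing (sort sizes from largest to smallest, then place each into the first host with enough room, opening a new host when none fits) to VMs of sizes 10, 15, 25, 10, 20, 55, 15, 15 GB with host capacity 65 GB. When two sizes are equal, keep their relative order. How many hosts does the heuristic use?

Sorted descending: 55, 25, 20, 15, 15, 15, 10, 10.
  55 → host 1 (new)  [load 55/65]
  25 → host 2 (new)  [load 25/65]
  20 → host 2  [load 45/65]
  15 → host 2  [load 60/65]
  15 → host 3 (new)  [load 15/65]
  15 → host 3  [load 30/65]
  10 → host 1  [load 65/65]
  10 → host 3  [load 40/65]
3 hosts opened.

3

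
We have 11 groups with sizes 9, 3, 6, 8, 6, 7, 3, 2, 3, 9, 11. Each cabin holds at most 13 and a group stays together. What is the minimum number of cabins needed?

Total = 11 + 9 + 9 + 8 + 7 + 6 + 6 + 3 + 3 + 3 + 2 = 67.
Lower bound: ⌈67/13⌉ = 6 cabins.
A packing using 6 cabins:
  cabin 1: 11 + 2 = 13
  cabin 2: 9 + 3 = 12
  cabin 3: 9 + 3 = 12
  cabin 4: 8 + 3 = 11
  cabin 5: 7 + 6 = 13
  cabin 6: 6 = 6
This matches the lower bound, so 6 is optimal.

6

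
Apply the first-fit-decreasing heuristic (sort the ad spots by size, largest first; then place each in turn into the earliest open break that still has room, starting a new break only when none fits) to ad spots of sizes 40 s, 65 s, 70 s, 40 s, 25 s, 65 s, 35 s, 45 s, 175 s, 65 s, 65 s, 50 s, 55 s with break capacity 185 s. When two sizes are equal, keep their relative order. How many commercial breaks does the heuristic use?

5

Sorted descending: 175, 70, 65, 65, 65, 65, 55, 50, 45, 40, 40, 35, 25.
  175 → break 1 (new)  [load 175/185]
  70 → break 2 (new)  [load 70/185]
  65 → break 2  [load 135/185]
  65 → break 3 (new)  [load 65/185]
  65 → break 3  [load 130/185]
  65 → break 4 (new)  [load 65/185]
  55 → break 3  [load 185/185]
  50 → break 2  [load 185/185]
  45 → break 4  [load 110/185]
  40 → break 4  [load 150/185]
  40 → break 5 (new)  [load 40/185]
  35 → break 4  [load 185/185]
  25 → break 5  [load 65/185]
5 commercial breaks opened.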